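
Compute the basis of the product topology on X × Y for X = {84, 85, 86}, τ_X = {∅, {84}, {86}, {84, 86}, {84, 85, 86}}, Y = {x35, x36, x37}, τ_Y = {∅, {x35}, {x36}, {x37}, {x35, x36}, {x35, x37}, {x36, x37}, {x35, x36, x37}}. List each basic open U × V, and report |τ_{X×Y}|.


Basis B = {∅ × ∅, {84} × {x35}, {84} × {x36}, {84} × {x37}, {86} × {x35}, {86} × {x36}, {86} × {x37}, {84} × {x35, x36}, {84} × {x35, x37}, {84, 86} × {x35}, {84} × {x36, x37}, {84, 86} × {x36}, {84, 86} × {x37}, {86} × {x35, x36}, {86} × {x35, x37}, {86} × {x36, x37}, {84} × {x35, x36, x37}, {84, 85, 86} × {x35}, {84, 85, 86} × {x36}, {84, 85, 86} × {x37}, {86} × {x35, x36, x37}, {84, 86} × {x35, x36}, {84, 86} × {x35, x37}, {84, 86} × {x36, x37}, {84, 86} × {x35, x36, x37}, {84, 85, 86} × {x35, x36}, {84, 85, 86} × {x35, x37}, {84, 85, 86} × {x36, x37}, {84, 85, 86} × {x35, x36, x37}}; |τ_{X×Y}| = 125.

Enumerate products U × V with U ∈ τ_X, V ∈ τ_Y (deduplicated):
  ∅ × ∅ = {} (∅)
  {84} × {x35} = {(84,x35)}
  {84} × {x36} = {(84,x36)}
  {84} × {x37} = {(84,x37)}
  {86} × {x35} = {(86,x35)}
  {86} × {x36} = {(86,x36)}
  {86} × {x37} = {(86,x37)}
  {84} × {x35, x36} = {(84,x35), (84,x36)}
  {84} × {x35, x37} = {(84,x35), (84,x37)}
  {84, 86} × {x35} = {(84,x35), (86,x35)}
  {84} × {x36, x37} = {(84,x36), (84,x37)}
  {84, 86} × {x36} = {(84,x36), (86,x36)}
  {84, 86} × {x37} = {(84,x37), (86,x37)}
  {86} × {x35, x36} = {(86,x35), (86,x36)}
  {86} × {x35, x37} = {(86,x35), (86,x37)}
  {86} × {x36, x37} = {(86,x36), (86,x37)}
  {84} × {x35, x36, x37} = {(84,x35), (84,x36), (84,x37)}
  {84, 85, 86} × {x35} = {(84,x35), (85,x35), (86,x35)}
  {84, 85, 86} × {x36} = {(84,x36), (85,x36), (86,x36)}
  {84, 85, 86} × {x37} = {(84,x37), (85,x37), (86,x37)}
  {86} × {x35, x36, x37} = {(86,x35), (86,x36), (86,x37)}
  {84, 86} × {x35, x36} = {(84,x35), (84,x36), (86,x35), (86,x36)}
  {84, 86} × {x35, x37} = {(84,x35), (84,x37), (86,x35), (86,x37)}
  {84, 86} × {x36, x37} = {(84,x36), (84,x37), (86,x36), (86,x37)}
  {84, 86} × {x35, x36, x37} = {(84,x35), (84,x36), (84,x37), (86,x35), (86,x36), (86,x37)}
  {84, 85, 86} × {x35, x36} = {(84,x35), (84,x36), (85,x35), (85,x36), (86,x35), (86,x36)}
  {84, 85, 86} × {x35, x37} = {(84,x35), (84,x37), (85,x35), (85,x37), (86,x35), (86,x37)}
  {84, 85, 86} × {x36, x37} = {(84,x36), (84,x37), (85,x36), (85,x37), (86,x36), (86,x37)}
  {84, 85, 86} × {x35, x36, x37} = {(84,x35), (84,x36), (84,x37), (85,x35), (85,x36), (85,x37), (86,x35), (86,x36), (86,x37)}
These 29 distinct sets form the basis B.
Close under arbitrary unions to get τ_{X×Y}; counting gives |τ_{X×Y}| = 125.


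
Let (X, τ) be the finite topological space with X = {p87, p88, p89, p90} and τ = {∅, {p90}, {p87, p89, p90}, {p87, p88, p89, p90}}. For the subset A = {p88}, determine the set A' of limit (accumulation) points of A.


A' = ∅

For each x ∈ X, list the open sets U ∈ τ with x ∈ U, then check whether U ∩ (A ∖ {x}) ≠ ∅ for every such U.
  x = p87: open {p87, p89, p90} ∋ x has {p87, p89, p90} ∩ (A ∖ {p87}) = ∅, so x is NOT a limit point.
  x = p88: open {p87, p88, p89, p90} ∋ x has {p87, p88, p89, p90} ∩ (A ∖ {p88}) = ∅, so x is NOT a limit point.
  x = p89: open {p87, p89, p90} ∋ x has {p87, p89, p90} ∩ (A ∖ {p89}) = ∅, so x is NOT a limit point.
  x = p90: open {p90} ∋ x has {p90} ∩ (A ∖ {p90}) = ∅, so x is NOT a limit point.
Collecting: A' = ∅.


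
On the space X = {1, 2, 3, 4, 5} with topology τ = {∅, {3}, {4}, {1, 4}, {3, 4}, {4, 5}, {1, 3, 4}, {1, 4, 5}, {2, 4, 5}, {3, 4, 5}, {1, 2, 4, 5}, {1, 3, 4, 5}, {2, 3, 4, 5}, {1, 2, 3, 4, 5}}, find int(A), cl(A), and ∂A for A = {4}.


int(A) = {4}, cl(A) = {1, 2, 4, 5}, ∂A = {1, 2, 5}.

Closed sets in (X, τ) are complements of opens:
  closed(X, τ) = {∅, {1}, {2}, {3}, {1, 2}, {1, 3}, {2, 3}, {2, 5}, {1, 2, 3}, {1, 2, 5}, {2, 3, 5}, {1, 2, 3, 5}, {1, 2, 4, 5}, {1, 2, 3, 4, 5}}.
int(A) = ⋃ {U ∈ τ : U ⊆ A}. Opens contained in A: ∅, {4}.
Taking the union of these: int(A) = {4}.
cl(A) = ⋂ {C closed : A ⊆ C}. Closed sets containing A: {1, 2, 4, 5}, {1, 2, 3, 4, 5}.
Intersecting these: cl(A) = {1, 2, 4, 5}.
∂A = cl(A) ∖ int(A) = {1, 2, 4, 5} ∖ {4} = {1, 2, 5}.


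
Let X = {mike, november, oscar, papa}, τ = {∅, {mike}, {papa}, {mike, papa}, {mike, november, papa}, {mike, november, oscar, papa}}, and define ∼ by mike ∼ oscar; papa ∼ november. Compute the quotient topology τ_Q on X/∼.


X/∼ = {[mike=oscar], [november=papa]}; |τ_Q| = 2.

Equivalence classes: [mike=oscar], [november=papa].
Quotient map π: X → X/∼ sends mike ↦ [mike=oscar], november ↦ [november=papa], oscar ↦ [mike=oscar], papa ↦ [november=papa].
For each subset V ⊆ X/∼, compute π^{-1}(V) ⊆ X and check whether π^{-1}(V) ∈ τ. V is open in τ_Q iff π^{-1}(V) ∈ τ.
  V = {}: π^{-1}(V) = ∅ ∈ τ ✓.
  V = {[mike=oscar]}: π^{-1}(V) = {mike, oscar} ∉ τ ✗.
  V = {[november=papa]}: π^{-1}(V) = {november, papa} ∉ τ ✗.
  V = {[mike=oscar], [november=papa]}: π^{-1}(V) = {mike, november, oscar, papa} ∈ τ ✓.
Open sets in the quotient: τ_Q = {{}, {[mike=oscar], [november=papa]}} (2 elements).


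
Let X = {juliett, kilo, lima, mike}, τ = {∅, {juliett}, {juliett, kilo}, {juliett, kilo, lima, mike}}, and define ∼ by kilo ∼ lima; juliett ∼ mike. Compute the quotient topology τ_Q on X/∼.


X/∼ = {[juliett=mike], [kilo=lima]}; |τ_Q| = 2.

Equivalence classes: [juliett=mike], [kilo=lima].
Quotient map π: X → X/∼ sends juliett ↦ [juliett=mike], kilo ↦ [kilo=lima], lima ↦ [kilo=lima], mike ↦ [juliett=mike].
For each subset V ⊆ X/∼, compute π^{-1}(V) ⊆ X and check whether π^{-1}(V) ∈ τ. V is open in τ_Q iff π^{-1}(V) ∈ τ.
  V = {}: π^{-1}(V) = ∅ ∈ τ ✓.
  V = {[juliett=mike]}: π^{-1}(V) = {juliett, mike} ∉ τ ✗.
  V = {[kilo=lima]}: π^{-1}(V) = {kilo, lima} ∉ τ ✗.
  V = {[juliett=mike], [kilo=lima]}: π^{-1}(V) = {juliett, kilo, lima, mike} ∈ τ ✓.
Open sets in the quotient: τ_Q = {{}, {[juliett=mike], [kilo=lima]}} (2 elements).


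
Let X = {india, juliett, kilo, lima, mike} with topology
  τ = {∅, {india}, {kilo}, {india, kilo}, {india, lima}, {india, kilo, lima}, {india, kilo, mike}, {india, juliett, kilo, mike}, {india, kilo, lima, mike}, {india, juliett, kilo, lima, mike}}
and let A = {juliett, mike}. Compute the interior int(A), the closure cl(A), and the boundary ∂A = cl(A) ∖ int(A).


int(A) = ∅, cl(A) = {juliett, mike}, ∂A = {juliett, mike}.

Closed sets in (X, τ) are complements of opens:
  closed(X, τ) = {∅, {juliett}, {lima}, {juliett, lima}, {juliett, mike}, {juliett, kilo, mike}, {juliett, lima, mike}, {india, juliett, lima, mike}, {juliett, kilo, lima, mike}, {india, juliett, kilo, lima, mike}}.
int(A) = ⋃ {U ∈ τ : U ⊆ A}. Opens contained in A: ∅.
Taking the union of these: int(A) = ∅.
cl(A) = ⋂ {C closed : A ⊆ C}. Closed sets containing A: {juliett, mike}, {juliett, kilo, mike}, {juliett, lima, mike}, {india, juliett, lima, mike}, {juliett, kilo, lima, mike}, {india, juliett, kilo, lima, mike}.
Intersecting these: cl(A) = {juliett, mike}.
∂A = cl(A) ∖ int(A) = {juliett, mike} ∖ ∅ = {juliett, mike}.


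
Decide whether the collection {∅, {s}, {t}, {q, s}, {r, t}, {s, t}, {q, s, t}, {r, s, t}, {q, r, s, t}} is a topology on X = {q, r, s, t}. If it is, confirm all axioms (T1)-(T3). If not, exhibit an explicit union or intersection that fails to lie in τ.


τ IS a topology on X.

Axiom (T1): ∅ ∈ τ? Yes; X ∈ τ? Yes.
Axiom (T2/T3): check pairwise unions and intersections of members of τ.
All pairwise intersections and unions checked — each lies in τ. Therefore τ satisfies (T1), (T2), (T3): it IS a topology on X.


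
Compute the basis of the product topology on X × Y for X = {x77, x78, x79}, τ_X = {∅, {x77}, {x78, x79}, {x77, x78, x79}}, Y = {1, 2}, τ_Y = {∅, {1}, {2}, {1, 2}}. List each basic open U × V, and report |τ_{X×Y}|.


Basis B = {∅ × ∅, {x77} × {1}, {x77} × {2}, {x77} × {1, 2}, {x78, x79} × {1}, {x78, x79} × {2}, {x77, x78, x79} × {1}, {x77, x78, x79} × {2}, {x78, x79} × {1, 2}, {x77, x78, x79} × {1, 2}}; |τ_{X×Y}| = 16.

Enumerate products U × V with U ∈ τ_X, V ∈ τ_Y (deduplicated):
  ∅ × ∅ = {} (∅)
  {x77} × {1} = {(x77,1)}
  {x77} × {2} = {(x77,2)}
  {x77} × {1, 2} = {(x77,1), (x77,2)}
  {x78, x79} × {1} = {(x78,1), (x79,1)}
  {x78, x79} × {2} = {(x78,2), (x79,2)}
  {x77, x78, x79} × {1} = {(x77,1), (x78,1), (x79,1)}
  {x77, x78, x79} × {2} = {(x77,2), (x78,2), (x79,2)}
  {x78, x79} × {1, 2} = {(x78,1), (x78,2), (x79,1), (x79,2)}
  {x77, x78, x79} × {1, 2} = {(x77,1), (x77,2), (x78,1), (x78,2), (x79,1), (x79,2)}
These 10 distinct sets form the basis B.
Close under arbitrary unions to get τ_{X×Y}; counting gives |τ_{X×Y}| = 16.


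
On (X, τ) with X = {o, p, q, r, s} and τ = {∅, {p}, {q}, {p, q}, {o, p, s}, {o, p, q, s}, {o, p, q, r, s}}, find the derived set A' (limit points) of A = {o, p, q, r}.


A' = {o, r, s}

For each x ∈ X, list the open sets U ∈ τ with x ∈ U, then check whether U ∩ (A ∖ {x}) ≠ ∅ for every such U.
  x = o: opens ∋ x are {o, p, s}, {o, p, q, s}, {o, p, q, r, s}; each meets A ∖ {o}, so x IS a limit point.
  x = p: open {p} ∋ x has {p} ∩ (A ∖ {p}) = ∅, so x is NOT a limit point.
  x = q: open {q} ∋ x has {q} ∩ (A ∖ {q}) = ∅, so x is NOT a limit point.
  x = r: opens ∋ x are {o, p, q, r, s}; each meets A ∖ {r}, so x IS a limit point.
  x = s: opens ∋ x are {o, p, s}, {o, p, q, s}, {o, p, q, r, s}; each meets A ∖ {s}, so x IS a limit point.
Collecting: A' = {o, r, s}.


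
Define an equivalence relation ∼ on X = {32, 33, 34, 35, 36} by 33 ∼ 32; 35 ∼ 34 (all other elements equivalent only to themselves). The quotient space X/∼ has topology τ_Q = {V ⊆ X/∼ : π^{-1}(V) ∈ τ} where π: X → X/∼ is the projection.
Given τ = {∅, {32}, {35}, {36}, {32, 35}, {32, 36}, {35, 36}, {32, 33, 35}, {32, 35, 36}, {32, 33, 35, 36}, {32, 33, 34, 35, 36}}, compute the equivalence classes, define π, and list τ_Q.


X/∼ = {[32=33], [34=35], [36]}; |τ_Q| = 3.

Equivalence classes: [32=33], [34=35], [36].
Quotient map π: X → X/∼ sends 32 ↦ [32=33], 33 ↦ [32=33], 34 ↦ [34=35], 35 ↦ [34=35], 36 ↦ [36].
For each subset V ⊆ X/∼, compute π^{-1}(V) ⊆ X and check whether π^{-1}(V) ∈ τ. V is open in τ_Q iff π^{-1}(V) ∈ τ.
  V = {}: π^{-1}(V) = ∅ ∈ τ ✓.
  V = {[32=33]}: π^{-1}(V) = {32, 33} ∉ τ ✗.
  V = {[34=35]}: π^{-1}(V) = {34, 35} ∉ τ ✗.
  V = {[32=33], [34=35]}: π^{-1}(V) = {32, 33, 34, 35} ∉ τ ✗.
  V = {[36]}: π^{-1}(V) = {36} ∈ τ ✓.
  V = {[32=33], [36]}: π^{-1}(V) = {32, 33, 36} ∉ τ ✗.
  V = {[34=35], [36]}: π^{-1}(V) = {34, 35, 36} ∉ τ ✗.
  V = {[32=33], [34=35], [36]}: π^{-1}(V) = {32, 33, 34, 35, 36} ∈ τ ✓.
Open sets in the quotient: τ_Q = {{}, {[36]}, {[32=33], [34=35], [36]}} (3 elements).


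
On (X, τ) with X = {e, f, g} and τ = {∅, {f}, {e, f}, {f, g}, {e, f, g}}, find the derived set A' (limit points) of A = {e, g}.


A' = ∅

For each x ∈ X, list the open sets U ∈ τ with x ∈ U, then check whether U ∩ (A ∖ {x}) ≠ ∅ for every such U.
  x = e: open {e, f} ∋ x has {e, f} ∩ (A ∖ {e}) = ∅, so x is NOT a limit point.
  x = f: open {f} ∋ x has {f} ∩ (A ∖ {f}) = ∅, so x is NOT a limit point.
  x = g: open {f, g} ∋ x has {f, g} ∩ (A ∖ {g}) = ∅, so x is NOT a limit point.
Collecting: A' = ∅.


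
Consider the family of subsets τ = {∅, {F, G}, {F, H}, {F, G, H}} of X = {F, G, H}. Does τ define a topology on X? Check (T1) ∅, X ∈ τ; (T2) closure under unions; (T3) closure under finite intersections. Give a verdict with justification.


τ is NOT a topology on X.

Axiom (T1): ∅ ∈ τ? Yes; X ∈ τ? Yes.
Axiom (T2/T3): check pairwise unions and intersections of members of τ.
Counterexample for (T3): {F, G} ∩ {F, H} = {F} ∉ τ. Therefore τ is NOT a topology.


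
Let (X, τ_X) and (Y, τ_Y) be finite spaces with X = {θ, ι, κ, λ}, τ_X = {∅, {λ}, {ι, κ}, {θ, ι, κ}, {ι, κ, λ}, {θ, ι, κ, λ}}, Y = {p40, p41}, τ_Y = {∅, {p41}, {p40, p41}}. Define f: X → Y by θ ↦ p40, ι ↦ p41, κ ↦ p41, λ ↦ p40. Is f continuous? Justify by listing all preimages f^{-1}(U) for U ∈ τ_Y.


f IS continuous.

Compute f^{-1}(U) for each U ∈ τ_Y:
  U = ∅: f^{-1}(U) = ∅ ∈ τ_X ✓.
  U = {p41}: f^{-1}(U) = {ι, κ} ∈ τ_X ✓.
  U = {p40, p41}: f^{-1}(U) = {θ, ι, κ, λ} ∈ τ_X ✓.
Every preimage lies in τ_X, so f IS continuous.


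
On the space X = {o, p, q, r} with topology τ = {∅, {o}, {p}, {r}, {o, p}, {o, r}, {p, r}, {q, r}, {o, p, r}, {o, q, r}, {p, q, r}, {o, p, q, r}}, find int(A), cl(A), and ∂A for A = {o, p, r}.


int(A) = {o, p, r}, cl(A) = {o, p, q, r}, ∂A = {q}.

Closed sets in (X, τ) are complements of opens:
  closed(X, τ) = {∅, {o}, {p}, {q}, {o, p}, {o, q}, {p, q}, {q, r}, {o, p, q}, {o, q, r}, {p, q, r}, {o, p, q, r}}.
int(A) = ⋃ {U ∈ τ : U ⊆ A}. Opens contained in A: ∅, {o}, {p}, {r}, {o, p}, {o, r}, {p, r}, {o, p, r}.
Taking the union of these: int(A) = {o, p, r}.
cl(A) = ⋂ {C closed : A ⊆ C}. Closed sets containing A: {o, p, q, r}.
Intersecting these: cl(A) = {o, p, q, r}.
∂A = cl(A) ∖ int(A) = {o, p, q, r} ∖ {o, p, r} = {q}.


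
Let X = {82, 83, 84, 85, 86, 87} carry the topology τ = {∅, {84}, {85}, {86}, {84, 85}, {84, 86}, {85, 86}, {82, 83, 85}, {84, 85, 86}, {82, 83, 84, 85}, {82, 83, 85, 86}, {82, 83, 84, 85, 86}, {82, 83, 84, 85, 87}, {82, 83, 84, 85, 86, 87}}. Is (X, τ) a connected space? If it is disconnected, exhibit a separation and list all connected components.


(X, τ) is disconnected; components = [{86}, {82, 83, 84, 85, 87}].

Find clopen sets (U ∈ τ with X ∖ U ∈ τ):
  U = ∅, X ∖ U = {82, 83, 84, 85, 86, 87} — both open, so U is clopen.
  U = {86}, X ∖ U = {82, 83, 84, 85, 87} — both open, so U is clopen.
  U = {82, 83, 84, 85, 87}, X ∖ U = {86} — both open, so U is clopen.
  U = {82, 83, 84, 85, 86, 87}, X ∖ U = ∅ — both open, so U is clopen.
Nontrivial clopen(s) exist: e.g. {86}. So (X, τ) is disconnected.
Compute connected components by grouping points that agree on all clopens:
  component: {86}
  component: {82, 83, 84, 85, 87}


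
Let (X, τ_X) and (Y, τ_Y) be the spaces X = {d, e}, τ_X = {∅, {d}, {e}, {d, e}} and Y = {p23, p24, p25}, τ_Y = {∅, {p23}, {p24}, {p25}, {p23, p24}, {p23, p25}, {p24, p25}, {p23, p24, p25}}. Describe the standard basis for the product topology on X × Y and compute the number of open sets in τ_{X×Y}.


Basis B = {∅ × ∅, {d} × {p23}, {d} × {p24}, {d} × {p25}, {e} × {p23}, {e} × {p24}, {e} × {p25}, {d} × {p23, p24}, {d} × {p23, p25}, {d, e} × {p23}, {d} × {p24, p25}, {d, e} × {p24}, {d, e} × {p25}, {e} × {p23, p24}, {e} × {p23, p25}, {e} × {p24, p25}, {d} × {p23, p24, p25}, {e} × {p23, p24, p25}, {d, e} × {p23, p24}, {d, e} × {p23, p25}, {d, e} × {p24, p25}, {d, e} × {p23, p24, p25}}; |τ_{X×Y}| = 64.

Enumerate products U × V with U ∈ τ_X, V ∈ τ_Y (deduplicated):
  ∅ × ∅ = {} (∅)
  {d} × {p23} = {(d,p23)}
  {d} × {p24} = {(d,p24)}
  {d} × {p25} = {(d,p25)}
  {e} × {p23} = {(e,p23)}
  {e} × {p24} = {(e,p24)}
  {e} × {p25} = {(e,p25)}
  {d} × {p23, p24} = {(d,p23), (d,p24)}
  {d} × {p23, p25} = {(d,p23), (d,p25)}
  {d, e} × {p23} = {(d,p23), (e,p23)}
  {d} × {p24, p25} = {(d,p24), (d,p25)}
  {d, e} × {p24} = {(d,p24), (e,p24)}
  {d, e} × {p25} = {(d,p25), (e,p25)}
  {e} × {p23, p24} = {(e,p23), (e,p24)}
  {e} × {p23, p25} = {(e,p23), (e,p25)}
  {e} × {p24, p25} = {(e,p24), (e,p25)}
  {d} × {p23, p24, p25} = {(d,p23), (d,p24), (d,p25)}
  {e} × {p23, p24, p25} = {(e,p23), (e,p24), (e,p25)}
  {d, e} × {p23, p24} = {(d,p23), (d,p24), (e,p23), (e,p24)}
  {d, e} × {p23, p25} = {(d,p23), (d,p25), (e,p23), (e,p25)}
  {d, e} × {p24, p25} = {(d,p24), (d,p25), (e,p24), (e,p25)}
  {d, e} × {p23, p24, p25} = {(d,p23), (d,p24), (d,p25), (e,p23), (e,p24), (e,p25)}
These 22 distinct sets form the basis B.
Close under arbitrary unions to get τ_{X×Y}; counting gives |τ_{X×Y}| = 64.


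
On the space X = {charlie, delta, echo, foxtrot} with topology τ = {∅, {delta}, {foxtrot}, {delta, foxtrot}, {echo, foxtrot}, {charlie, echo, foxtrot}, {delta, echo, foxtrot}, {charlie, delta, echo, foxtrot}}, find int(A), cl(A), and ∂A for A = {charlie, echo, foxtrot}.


int(A) = {charlie, echo, foxtrot}, cl(A) = {charlie, echo, foxtrot}, ∂A = ∅.

Closed sets in (X, τ) are complements of opens:
  closed(X, τ) = {∅, {charlie}, {delta}, {charlie, delta}, {charlie, echo}, {charlie, delta, echo}, {charlie, echo, foxtrot}, {charlie, delta, echo, foxtrot}}.
int(A) = ⋃ {U ∈ τ : U ⊆ A}. Opens contained in A: ∅, {foxtrot}, {echo, foxtrot}, {charlie, echo, foxtrot}.
Taking the union of these: int(A) = {charlie, echo, foxtrot}.
cl(A) = ⋂ {C closed : A ⊆ C}. Closed sets containing A: {charlie, echo, foxtrot}, {charlie, delta, echo, foxtrot}.
Intersecting these: cl(A) = {charlie, echo, foxtrot}.
∂A = cl(A) ∖ int(A) = {charlie, echo, foxtrot} ∖ {charlie, echo, foxtrot} = ∅.


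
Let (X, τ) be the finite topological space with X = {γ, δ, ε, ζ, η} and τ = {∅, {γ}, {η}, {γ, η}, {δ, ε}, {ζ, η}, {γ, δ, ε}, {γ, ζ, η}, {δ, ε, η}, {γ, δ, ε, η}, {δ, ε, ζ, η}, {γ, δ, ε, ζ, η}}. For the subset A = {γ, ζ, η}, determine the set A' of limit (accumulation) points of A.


A' = {ζ}

For each x ∈ X, list the open sets U ∈ τ with x ∈ U, then check whether U ∩ (A ∖ {x}) ≠ ∅ for every such U.
  x = γ: open {γ} ∋ x has {γ} ∩ (A ∖ {γ}) = ∅, so x is NOT a limit point.
  x = δ: open {δ, ε} ∋ x has {δ, ε} ∩ (A ∖ {δ}) = ∅, so x is NOT a limit point.
  x = ε: open {δ, ε} ∋ x has {δ, ε} ∩ (A ∖ {ε}) = ∅, so x is NOT a limit point.
  x = ζ: opens ∋ x are {ζ, η}, {γ, ζ, η}, {δ, ε, ζ, η}, {γ, δ, ε, ζ, η}; each meets A ∖ {ζ}, so x IS a limit point.
  x = η: open {η} ∋ x has {η} ∩ (A ∖ {η}) = ∅, so x is NOT a limit point.
Collecting: A' = {ζ}.


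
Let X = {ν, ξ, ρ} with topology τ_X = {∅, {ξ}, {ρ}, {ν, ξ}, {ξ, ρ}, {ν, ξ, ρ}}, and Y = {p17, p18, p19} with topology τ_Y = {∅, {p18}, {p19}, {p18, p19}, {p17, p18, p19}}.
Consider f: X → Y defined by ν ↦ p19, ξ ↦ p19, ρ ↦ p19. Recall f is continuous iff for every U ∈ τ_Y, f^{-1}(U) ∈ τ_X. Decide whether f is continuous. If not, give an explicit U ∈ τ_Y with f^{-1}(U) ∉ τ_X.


f IS continuous.

Compute f^{-1}(U) for each U ∈ τ_Y:
  U = ∅: f^{-1}(U) = ∅ ∈ τ_X ✓.
  U = {p18}: f^{-1}(U) = ∅ ∈ τ_X ✓.
  U = {p19}: f^{-1}(U) = {ν, ξ, ρ} ∈ τ_X ✓.
  U = {p18, p19}: f^{-1}(U) = {ν, ξ, ρ} ∈ τ_X ✓.
  U = {p17, p18, p19}: f^{-1}(U) = {ν, ξ, ρ} ∈ τ_X ✓.
Every preimage lies in τ_X, so f IS continuous.


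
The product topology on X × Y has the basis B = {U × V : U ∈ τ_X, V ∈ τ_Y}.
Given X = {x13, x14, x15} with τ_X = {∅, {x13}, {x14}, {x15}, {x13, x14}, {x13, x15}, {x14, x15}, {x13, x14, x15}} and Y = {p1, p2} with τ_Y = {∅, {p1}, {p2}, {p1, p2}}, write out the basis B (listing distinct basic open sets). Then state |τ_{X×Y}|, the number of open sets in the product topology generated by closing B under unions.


Basis B = {∅ × ∅, {x13} × {p1}, {x13} × {p2}, {x14} × {p1}, {x14} × {p2}, {x15} × {p1}, {x15} × {p2}, {x13} × {p1, p2}, {x13, x14} × {p1}, {x13, x15} × {p1}, {x13, x14} × {p2}, {x13, x15} × {p2}, {x14} × {p1, p2}, {x14, x15} × {p1}, {x14, x15} × {p2}, {x15} × {p1, p2}, {x13, x14, x15} × {p1}, {x13, x14, x15} × {p2}, {x13, x14} × {p1, p2}, {x13, x15} × {p1, p2}, {x14, x15} × {p1, p2}, {x13, x14, x15} × {p1, p2}}; |τ_{X×Y}| = 64.

Enumerate products U × V with U ∈ τ_X, V ∈ τ_Y (deduplicated):
  ∅ × ∅ = {} (∅)
  {x13} × {p1} = {(x13,p1)}
  {x13} × {p2} = {(x13,p2)}
  {x14} × {p1} = {(x14,p1)}
  {x14} × {p2} = {(x14,p2)}
  {x15} × {p1} = {(x15,p1)}
  {x15} × {p2} = {(x15,p2)}
  {x13} × {p1, p2} = {(x13,p1), (x13,p2)}
  {x13, x14} × {p1} = {(x13,p1), (x14,p1)}
  {x13, x15} × {p1} = {(x13,p1), (x15,p1)}
  {x13, x14} × {p2} = {(x13,p2), (x14,p2)}
  {x13, x15} × {p2} = {(x13,p2), (x15,p2)}
  {x14} × {p1, p2} = {(x14,p1), (x14,p2)}
  {x14, x15} × {p1} = {(x14,p1), (x15,p1)}
  {x14, x15} × {p2} = {(x14,p2), (x15,p2)}
  {x15} × {p1, p2} = {(x15,p1), (x15,p2)}
  {x13, x14, x15} × {p1} = {(x13,p1), (x14,p1), (x15,p1)}
  {x13, x14, x15} × {p2} = {(x13,p2), (x14,p2), (x15,p2)}
  {x13, x14} × {p1, p2} = {(x13,p1), (x13,p2), (x14,p1), (x14,p2)}
  {x13, x15} × {p1, p2} = {(x13,p1), (x13,p2), (x15,p1), (x15,p2)}
  {x14, x15} × {p1, p2} = {(x14,p1), (x14,p2), (x15,p1), (x15,p2)}
  {x13, x14, x15} × {p1, p2} = {(x13,p1), (x13,p2), (x14,p1), (x14,p2), (x15,p1), (x15,p2)}
These 22 distinct sets form the basis B.
Close under arbitrary unions to get τ_{X×Y}; counting gives |τ_{X×Y}| = 64.


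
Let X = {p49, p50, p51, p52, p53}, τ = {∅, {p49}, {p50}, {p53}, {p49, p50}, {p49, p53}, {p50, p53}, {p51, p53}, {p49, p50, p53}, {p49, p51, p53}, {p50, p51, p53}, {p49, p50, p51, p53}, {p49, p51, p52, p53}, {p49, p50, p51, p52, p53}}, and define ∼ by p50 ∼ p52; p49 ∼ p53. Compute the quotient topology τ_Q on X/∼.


X/∼ = {[p49=p53], [p50=p52], [p51]}; |τ_Q| = 4.

Equivalence classes: [p49=p53], [p50=p52], [p51].
Quotient map π: X → X/∼ sends p49 ↦ [p49=p53], p50 ↦ [p50=p52], p51 ↦ [p51], p52 ↦ [p50=p52], p53 ↦ [p49=p53].
For each subset V ⊆ X/∼, compute π^{-1}(V) ⊆ X and check whether π^{-1}(V) ∈ τ. V is open in τ_Q iff π^{-1}(V) ∈ τ.
  V = {}: π^{-1}(V) = ∅ ∈ τ ✓.
  V = {[p49=p53]}: π^{-1}(V) = {p49, p53} ∈ τ ✓.
  V = {[p50=p52]}: π^{-1}(V) = {p50, p52} ∉ τ ✗.
  V = {[p49=p53], [p50=p52]}: π^{-1}(V) = {p49, p50, p52, p53} ∉ τ ✗.
  V = {[p51]}: π^{-1}(V) = {p51} ∉ τ ✗.
  V = {[p49=p53], [p51]}: π^{-1}(V) = {p49, p51, p53} ∈ τ ✓.
  V = {[p50=p52], [p51]}: π^{-1}(V) = {p50, p51, p52} ∉ τ ✗.
  V = {[p49=p53], [p50=p52], [p51]}: π^{-1}(V) = {p49, p50, p51, p52, p53} ∈ τ ✓.
Open sets in the quotient: τ_Q = {{}, {[p49=p53]}, {[p49=p53], [p51]}, {[p49=p53], [p50=p52], [p51]}} (4 elements).


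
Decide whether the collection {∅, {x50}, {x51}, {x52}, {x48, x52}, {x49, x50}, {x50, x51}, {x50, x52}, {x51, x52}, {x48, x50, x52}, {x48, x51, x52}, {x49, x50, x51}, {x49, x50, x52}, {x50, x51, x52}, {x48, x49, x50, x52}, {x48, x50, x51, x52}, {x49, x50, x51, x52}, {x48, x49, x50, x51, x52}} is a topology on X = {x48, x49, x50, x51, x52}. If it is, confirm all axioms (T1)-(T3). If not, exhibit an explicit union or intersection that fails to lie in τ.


τ IS a topology on X.

Axiom (T1): ∅ ∈ τ? Yes; X ∈ τ? Yes.
Axiom (T2/T3): check pairwise unions and intersections of members of τ.
All pairwise intersections and unions checked — each lies in τ. Therefore τ satisfies (T1), (T2), (T3): it IS a topology on X.


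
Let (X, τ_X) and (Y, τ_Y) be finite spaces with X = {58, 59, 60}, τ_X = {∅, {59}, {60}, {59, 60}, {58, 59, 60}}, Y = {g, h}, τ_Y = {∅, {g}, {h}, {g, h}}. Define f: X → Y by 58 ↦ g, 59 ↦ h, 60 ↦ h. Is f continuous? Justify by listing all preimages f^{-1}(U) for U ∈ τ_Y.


f is NOT continuous.

Compute f^{-1}(U) for each U ∈ τ_Y:
  U = ∅: f^{-1}(U) = ∅ ∈ τ_X ✓.
  U = {g}: f^{-1}(U) = {58} ∉ τ_X ✗.
  U = {h}: f^{-1}(U) = {59, 60} ∈ τ_X ✓.
  U = {g, h}: f^{-1}(U) = {58, 59, 60} ∈ τ_X ✓.
Found U = {g} with f^{-1}(U) = {58} not in τ_X. Therefore f is NOT continuous.


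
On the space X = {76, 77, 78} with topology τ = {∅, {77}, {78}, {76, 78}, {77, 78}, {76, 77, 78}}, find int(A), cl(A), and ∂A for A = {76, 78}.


int(A) = {76, 78}, cl(A) = {76, 78}, ∂A = ∅.

Closed sets in (X, τ) are complements of opens:
  closed(X, τ) = {∅, {76}, {77}, {76, 77}, {76, 78}, {76, 77, 78}}.
int(A) = ⋃ {U ∈ τ : U ⊆ A}. Opens contained in A: ∅, {78}, {76, 78}.
Taking the union of these: int(A) = {76, 78}.
cl(A) = ⋂ {C closed : A ⊆ C}. Closed sets containing A: {76, 78}, {76, 77, 78}.
Intersecting these: cl(A) = {76, 78}.
∂A = cl(A) ∖ int(A) = {76, 78} ∖ {76, 78} = ∅.


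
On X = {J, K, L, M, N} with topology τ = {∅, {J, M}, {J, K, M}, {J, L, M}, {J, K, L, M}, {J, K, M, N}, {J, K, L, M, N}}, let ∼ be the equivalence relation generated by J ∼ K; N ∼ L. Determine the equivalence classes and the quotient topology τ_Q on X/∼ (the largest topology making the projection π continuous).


X/∼ = {[J=K], [L=N], [M]}; |τ_Q| = 3.

Equivalence classes: [J=K], [L=N], [M].
Quotient map π: X → X/∼ sends J ↦ [J=K], K ↦ [J=K], L ↦ [L=N], M ↦ [M], N ↦ [L=N].
For each subset V ⊆ X/∼, compute π^{-1}(V) ⊆ X and check whether π^{-1}(V) ∈ τ. V is open in τ_Q iff π^{-1}(V) ∈ τ.
  V = {}: π^{-1}(V) = ∅ ∈ τ ✓.
  V = {[J=K]}: π^{-1}(V) = {J, K} ∉ τ ✗.
  V = {[L=N]}: π^{-1}(V) = {L, N} ∉ τ ✗.
  V = {[J=K], [L=N]}: π^{-1}(V) = {J, K, L, N} ∉ τ ✗.
  V = {[M]}: π^{-1}(V) = {M} ∉ τ ✗.
  V = {[J=K], [M]}: π^{-1}(V) = {J, K, M} ∈ τ ✓.
  V = {[L=N], [M]}: π^{-1}(V) = {L, M, N} ∉ τ ✗.
  V = {[J=K], [L=N], [M]}: π^{-1}(V) = {J, K, L, M, N} ∈ τ ✓.
Open sets in the quotient: τ_Q = {{}, {[J=K], [M]}, {[J=K], [L=N], [M]}} (3 elements).


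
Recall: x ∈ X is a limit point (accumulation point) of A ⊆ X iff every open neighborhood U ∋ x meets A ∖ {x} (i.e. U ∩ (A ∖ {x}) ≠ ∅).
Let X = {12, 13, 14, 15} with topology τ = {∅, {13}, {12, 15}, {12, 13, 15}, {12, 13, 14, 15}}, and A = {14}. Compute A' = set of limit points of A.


A' = ∅

For each x ∈ X, list the open sets U ∈ τ with x ∈ U, then check whether U ∩ (A ∖ {x}) ≠ ∅ for every such U.
  x = 12: open {12, 15} ∋ x has {12, 15} ∩ (A ∖ {12}) = ∅, so x is NOT a limit point.
  x = 13: open {13} ∋ x has {13} ∩ (A ∖ {13}) = ∅, so x is NOT a limit point.
  x = 14: open {12, 13, 14, 15} ∋ x has {12, 13, 14, 15} ∩ (A ∖ {14}) = ∅, so x is NOT a limit point.
  x = 15: open {12, 15} ∋ x has {12, 15} ∩ (A ∖ {15}) = ∅, so x is NOT a limit point.
Collecting: A' = ∅.


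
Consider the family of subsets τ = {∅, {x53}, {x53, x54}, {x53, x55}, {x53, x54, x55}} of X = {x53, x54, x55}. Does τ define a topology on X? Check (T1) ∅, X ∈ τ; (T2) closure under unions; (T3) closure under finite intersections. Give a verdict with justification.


τ IS a topology on X.

Axiom (T1): ∅ ∈ τ? Yes; X ∈ τ? Yes.
Axiom (T2/T3): check pairwise unions and intersections of members of τ.
All pairwise intersections and unions checked — each lies in τ. Therefore τ satisfies (T1), (T2), (T3): it IS a topology on X.


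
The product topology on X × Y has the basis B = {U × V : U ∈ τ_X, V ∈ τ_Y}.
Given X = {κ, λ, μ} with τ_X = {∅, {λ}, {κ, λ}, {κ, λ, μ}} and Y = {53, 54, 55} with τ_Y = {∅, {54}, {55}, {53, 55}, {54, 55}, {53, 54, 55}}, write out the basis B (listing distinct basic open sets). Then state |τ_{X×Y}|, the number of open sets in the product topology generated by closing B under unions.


Basis B = {∅ × ∅, {λ} × {54}, {λ} × {55}, {κ, λ} × {54}, {κ, λ} × {55}, {λ} × {53, 55}, {λ} × {54, 55}, {κ, λ, μ} × {54}, {κ, λ, μ} × {55}, {λ} × {53, 54, 55}, {κ, λ} × {53, 55}, {κ, λ} × {54, 55}, {κ, λ} × {53, 54, 55}, {κ, λ, μ} × {53, 55}, {κ, λ, μ} × {54, 55}, {κ, λ, μ} × {53, 54, 55}}; |τ_{X×Y}| = 40.

Enumerate products U × V with U ∈ τ_X, V ∈ τ_Y (deduplicated):
  ∅ × ∅ = {} (∅)
  {λ} × {54} = {(λ,54)}
  {λ} × {55} = {(λ,55)}
  {κ, λ} × {54} = {(κ,54), (λ,54)}
  {κ, λ} × {55} = {(κ,55), (λ,55)}
  {λ} × {53, 55} = {(λ,53), (λ,55)}
  {λ} × {54, 55} = {(λ,54), (λ,55)}
  {κ, λ, μ} × {54} = {(κ,54), (λ,54), (μ,54)}
  {κ, λ, μ} × {55} = {(κ,55), (λ,55), (μ,55)}
  {λ} × {53, 54, 55} = {(λ,53), (λ,54), (λ,55)}
  {κ, λ} × {53, 55} = {(κ,53), (κ,55), (λ,53), (λ,55)}
  {κ, λ} × {54, 55} = {(κ,54), (κ,55), (λ,54), (λ,55)}
  {κ, λ} × {53, 54, 55} = {(κ,53), (κ,54), (κ,55), (λ,53), (λ,54), (λ,55)}
  {κ, λ, μ} × {53, 55} = {(κ,53), (κ,55), (λ,53), (λ,55), (μ,53), (μ,55)}
  {κ, λ, μ} × {54, 55} = {(κ,54), (κ,55), (λ,54), (λ,55), (μ,54), (μ,55)}
  {κ, λ, μ} × {53, 54, 55} = {(κ,53), (κ,54), (κ,55), (λ,53), (λ,54), (λ,55), (μ,53), (μ,54), (μ,55)}
These 16 distinct sets form the basis B.
Close under arbitrary unions to get τ_{X×Y}; counting gives |τ_{X×Y}| = 40.


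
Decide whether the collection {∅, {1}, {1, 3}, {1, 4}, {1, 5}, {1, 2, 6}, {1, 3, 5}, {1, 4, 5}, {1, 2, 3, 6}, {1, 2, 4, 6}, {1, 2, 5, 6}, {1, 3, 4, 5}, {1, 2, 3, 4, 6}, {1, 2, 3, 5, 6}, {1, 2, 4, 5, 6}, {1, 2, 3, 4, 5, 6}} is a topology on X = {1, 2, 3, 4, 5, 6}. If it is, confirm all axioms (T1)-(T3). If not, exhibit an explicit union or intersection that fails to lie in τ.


τ is NOT a topology on X.

Axiom (T1): ∅ ∈ τ? Yes; X ∈ τ? Yes.
Axiom (T2/T3): check pairwise unions and intersections of members of τ.
Counterexample for (T2): {1, 3} ∪ {1, 4} = {1, 3, 4} ∉ τ. Therefore τ is NOT a topology.


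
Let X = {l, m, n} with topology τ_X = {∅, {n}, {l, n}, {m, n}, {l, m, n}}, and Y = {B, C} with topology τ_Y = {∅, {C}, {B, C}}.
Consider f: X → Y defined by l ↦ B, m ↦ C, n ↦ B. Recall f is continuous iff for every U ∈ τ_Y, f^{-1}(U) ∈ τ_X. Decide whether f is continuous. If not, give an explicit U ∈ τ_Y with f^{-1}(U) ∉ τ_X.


f is NOT continuous.

Compute f^{-1}(U) for each U ∈ τ_Y:
  U = ∅: f^{-1}(U) = ∅ ∈ τ_X ✓.
  U = {C}: f^{-1}(U) = {m} ∉ τ_X ✗.
  U = {B, C}: f^{-1}(U) = {l, m, n} ∈ τ_X ✓.
Found U = {C} with f^{-1}(U) = {m} not in τ_X. Therefore f is NOT continuous.


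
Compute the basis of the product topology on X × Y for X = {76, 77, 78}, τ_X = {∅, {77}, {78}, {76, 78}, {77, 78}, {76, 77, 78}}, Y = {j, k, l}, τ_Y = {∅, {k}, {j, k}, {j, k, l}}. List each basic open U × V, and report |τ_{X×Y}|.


Basis B = {∅ × ∅, {77} × {k}, {78} × {k}, {76, 78} × {k}, {77} × {j, k}, {77, 78} × {k}, {78} × {j, k}, {76, 77, 78} × {k}, {77} × {j, k, l}, {78} × {j, k, l}, {76, 78} × {j, k}, {77, 78} × {j, k}, {76, 78} × {j, k, l}, {76, 77, 78} × {j, k}, {77, 78} × {j, k, l}, {76, 77, 78} × {j, k, l}}; |τ_{X×Y}| = 40.

Enumerate products U × V with U ∈ τ_X, V ∈ τ_Y (deduplicated):
  ∅ × ∅ = {} (∅)
  {77} × {k} = {(77,k)}
  {78} × {k} = {(78,k)}
  {76, 78} × {k} = {(76,k), (78,k)}
  {77} × {j, k} = {(77,j), (77,k)}
  {77, 78} × {k} = {(77,k), (78,k)}
  {78} × {j, k} = {(78,j), (78,k)}
  {76, 77, 78} × {k} = {(76,k), (77,k), (78,k)}
  {77} × {j, k, l} = {(77,j), (77,k), (77,l)}
  {78} × {j, k, l} = {(78,j), (78,k), (78,l)}
  {76, 78} × {j, k} = {(76,j), (76,k), (78,j), (78,k)}
  {77, 78} × {j, k} = {(77,j), (77,k), (78,j), (78,k)}
  {76, 78} × {j, k, l} = {(76,j), (76,k), (76,l), (78,j), (78,k), (78,l)}
  {76, 77, 78} × {j, k} = {(76,j), (76,k), (77,j), (77,k), (78,j), (78,k)}
  {77, 78} × {j, k, l} = {(77,j), (77,k), (77,l), (78,j), (78,k), (78,l)}
  {76, 77, 78} × {j, k, l} = {(76,j), (76,k), (76,l), (77,j), (77,k), (77,l), (78,j), (78,k), (78,l)}
These 16 distinct sets form the basis B.
Close under arbitrary unions to get τ_{X×Y}; counting gives |τ_{X×Y}| = 40.


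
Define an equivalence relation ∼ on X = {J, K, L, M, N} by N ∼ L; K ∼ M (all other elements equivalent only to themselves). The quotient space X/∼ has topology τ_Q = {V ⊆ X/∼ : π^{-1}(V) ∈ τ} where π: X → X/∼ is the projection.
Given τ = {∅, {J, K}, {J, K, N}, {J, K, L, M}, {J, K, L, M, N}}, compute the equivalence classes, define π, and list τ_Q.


X/∼ = {[J], [K=M], [L=N]}; |τ_Q| = 2.

Equivalence classes: [J], [K=M], [L=N].
Quotient map π: X → X/∼ sends J ↦ [J], K ↦ [K=M], L ↦ [L=N], M ↦ [K=M], N ↦ [L=N].
For each subset V ⊆ X/∼, compute π^{-1}(V) ⊆ X and check whether π^{-1}(V) ∈ τ. V is open in τ_Q iff π^{-1}(V) ∈ τ.
  V = {}: π^{-1}(V) = ∅ ∈ τ ✓.
  V = {[J]}: π^{-1}(V) = {J} ∉ τ ✗.
  V = {[K=M]}: π^{-1}(V) = {K, M} ∉ τ ✗.
  V = {[J], [K=M]}: π^{-1}(V) = {J, K, M} ∉ τ ✗.
  V = {[L=N]}: π^{-1}(V) = {L, N} ∉ τ ✗.
  V = {[J], [L=N]}: π^{-1}(V) = {J, L, N} ∉ τ ✗.
  V = {[K=M], [L=N]}: π^{-1}(V) = {K, L, M, N} ∉ τ ✗.
  V = {[J], [K=M], [L=N]}: π^{-1}(V) = {J, K, L, M, N} ∈ τ ✓.
Open sets in the quotient: τ_Q = {{}, {[J], [K=M], [L=N]}} (2 elements).


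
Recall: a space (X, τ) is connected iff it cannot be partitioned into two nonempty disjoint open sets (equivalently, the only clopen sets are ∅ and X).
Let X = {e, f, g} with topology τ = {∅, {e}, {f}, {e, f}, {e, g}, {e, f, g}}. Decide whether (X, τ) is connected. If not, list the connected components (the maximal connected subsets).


(X, τ) is disconnected; components = [{f}, {e, g}].

Find clopen sets (U ∈ τ with X ∖ U ∈ τ):
  U = ∅, X ∖ U = {e, f, g} — both open, so U is clopen.
  U = {f}, X ∖ U = {e, g} — both open, so U is clopen.
  U = {e, g}, X ∖ U = {f} — both open, so U is clopen.
  U = {e, f, g}, X ∖ U = ∅ — both open, so U is clopen.
Nontrivial clopen(s) exist: e.g. {f}. So (X, τ) is disconnected.
Compute connected components by grouping points that agree on all clopens:
  component: {f}
  component: {e, g}


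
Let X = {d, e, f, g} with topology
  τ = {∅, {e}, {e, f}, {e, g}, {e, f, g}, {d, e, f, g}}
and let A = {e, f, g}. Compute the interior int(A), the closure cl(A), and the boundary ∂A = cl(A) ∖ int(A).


int(A) = {e, f, g}, cl(A) = {d, e, f, g}, ∂A = {d}.

Closed sets in (X, τ) are complements of opens:
  closed(X, τ) = {∅, {d}, {d, f}, {d, g}, {d, f, g}, {d, e, f, g}}.
int(A) = ⋃ {U ∈ τ : U ⊆ A}. Opens contained in A: ∅, {e}, {e, f}, {e, g}, {e, f, g}.
Taking the union of these: int(A) = {e, f, g}.
cl(A) = ⋂ {C closed : A ⊆ C}. Closed sets containing A: {d, e, f, g}.
Intersecting these: cl(A) = {d, e, f, g}.
∂A = cl(A) ∖ int(A) = {d, e, f, g} ∖ {e, f, g} = {d}.


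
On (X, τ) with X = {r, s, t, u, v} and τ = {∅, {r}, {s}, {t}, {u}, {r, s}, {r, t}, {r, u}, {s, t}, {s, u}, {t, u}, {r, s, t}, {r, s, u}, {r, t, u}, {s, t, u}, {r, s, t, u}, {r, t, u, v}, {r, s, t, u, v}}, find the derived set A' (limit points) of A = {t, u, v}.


A' = {v}

For each x ∈ X, list the open sets U ∈ τ with x ∈ U, then check whether U ∩ (A ∖ {x}) ≠ ∅ for every such U.
  x = r: open {r} ∋ x has {r} ∩ (A ∖ {r}) = ∅, so x is NOT a limit point.
  x = s: open {s} ∋ x has {s} ∩ (A ∖ {s}) = ∅, so x is NOT a limit point.
  x = t: open {t} ∋ x has {t} ∩ (A ∖ {t}) = ∅, so x is NOT a limit point.
  x = u: open {u} ∋ x has {u} ∩ (A ∖ {u}) = ∅, so x is NOT a limit point.
  x = v: opens ∋ x are {r, t, u, v}, {r, s, t, u, v}; each meets A ∖ {v}, so x IS a limit point.
Collecting: A' = {v}.


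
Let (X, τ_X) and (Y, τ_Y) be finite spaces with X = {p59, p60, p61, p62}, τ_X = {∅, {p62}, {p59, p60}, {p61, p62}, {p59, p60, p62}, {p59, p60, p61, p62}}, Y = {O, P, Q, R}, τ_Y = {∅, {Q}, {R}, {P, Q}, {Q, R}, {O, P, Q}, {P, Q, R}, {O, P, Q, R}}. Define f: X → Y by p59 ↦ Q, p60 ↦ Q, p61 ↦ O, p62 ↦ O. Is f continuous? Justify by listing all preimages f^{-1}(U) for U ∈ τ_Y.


f IS continuous.

Compute f^{-1}(U) for each U ∈ τ_Y:
  U = ∅: f^{-1}(U) = ∅ ∈ τ_X ✓.
  U = {Q}: f^{-1}(U) = {p59, p60} ∈ τ_X ✓.
  U = {R}: f^{-1}(U) = ∅ ∈ τ_X ✓.
  U = {P, Q}: f^{-1}(U) = {p59, p60} ∈ τ_X ✓.
  U = {Q, R}: f^{-1}(U) = {p59, p60} ∈ τ_X ✓.
  U = {O, P, Q}: f^{-1}(U) = {p59, p60, p61, p62} ∈ τ_X ✓.
  U = {P, Q, R}: f^{-1}(U) = {p59, p60} ∈ τ_X ✓.
  U = {O, P, Q, R}: f^{-1}(U) = {p59, p60, p61, p62} ∈ τ_X ✓.
Every preimage lies in τ_X, so f IS continuous.


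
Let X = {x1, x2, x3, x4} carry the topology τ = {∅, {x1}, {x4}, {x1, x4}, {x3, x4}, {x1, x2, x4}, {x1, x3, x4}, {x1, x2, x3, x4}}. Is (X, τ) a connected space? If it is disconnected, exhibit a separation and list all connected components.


(X, τ) is connected.

Find clopen sets (U ∈ τ with X ∖ U ∈ τ):
  U = ∅, X ∖ U = {x1, x2, x3, x4} — both open, so U is clopen.
  U = {x1, x2, x3, x4}, X ∖ U = ∅ — both open, so U is clopen.
Only trivial clopens (∅ and X) exist, so (X, τ) is connected.
Compute connected components by grouping points that agree on all clopens:
  component: {x1, x2, x3, x4}


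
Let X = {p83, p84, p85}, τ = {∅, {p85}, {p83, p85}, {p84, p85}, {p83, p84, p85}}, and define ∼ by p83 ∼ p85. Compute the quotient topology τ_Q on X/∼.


X/∼ = {[p83=p85], [p84]}; |τ_Q| = 3.

Equivalence classes: [p83=p85], [p84].
Quotient map π: X → X/∼ sends p83 ↦ [p83=p85], p84 ↦ [p84], p85 ↦ [p83=p85].
For each subset V ⊆ X/∼, compute π^{-1}(V) ⊆ X and check whether π^{-1}(V) ∈ τ. V is open in τ_Q iff π^{-1}(V) ∈ τ.
  V = {}: π^{-1}(V) = ∅ ∈ τ ✓.
  V = {[p83=p85]}: π^{-1}(V) = {p83, p85} ∈ τ ✓.
  V = {[p84]}: π^{-1}(V) = {p84} ∉ τ ✗.
  V = {[p83=p85], [p84]}: π^{-1}(V) = {p83, p84, p85} ∈ τ ✓.
Open sets in the quotient: τ_Q = {{}, {[p83=p85]}, {[p83=p85], [p84]}} (3 elements).


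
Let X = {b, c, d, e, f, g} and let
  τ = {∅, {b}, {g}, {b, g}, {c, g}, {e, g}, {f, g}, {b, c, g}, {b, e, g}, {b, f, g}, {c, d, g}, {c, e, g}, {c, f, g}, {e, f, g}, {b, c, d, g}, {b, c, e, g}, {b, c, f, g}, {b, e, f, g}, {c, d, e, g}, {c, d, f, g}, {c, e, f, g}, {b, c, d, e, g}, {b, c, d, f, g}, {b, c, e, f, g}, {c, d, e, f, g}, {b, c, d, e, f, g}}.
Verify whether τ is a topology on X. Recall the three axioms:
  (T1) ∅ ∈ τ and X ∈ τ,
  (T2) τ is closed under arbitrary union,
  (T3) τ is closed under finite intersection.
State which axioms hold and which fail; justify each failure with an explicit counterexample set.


τ IS a topology on X.

Axiom (T1): ∅ ∈ τ? Yes; X ∈ τ? Yes.
Axiom (T2/T3): check pairwise unions and intersections of members of τ.
All pairwise intersections and unions checked — each lies in τ. Therefore τ satisfies (T1), (T2), (T3): it IS a topology on X.


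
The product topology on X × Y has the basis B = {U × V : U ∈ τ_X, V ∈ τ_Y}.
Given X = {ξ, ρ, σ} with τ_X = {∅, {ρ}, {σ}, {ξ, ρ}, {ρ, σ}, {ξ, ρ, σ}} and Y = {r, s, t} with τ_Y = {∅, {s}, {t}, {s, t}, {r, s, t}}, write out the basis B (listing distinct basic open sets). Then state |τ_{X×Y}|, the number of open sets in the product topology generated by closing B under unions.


Basis B = {∅ × ∅, {ρ} × {s}, {ρ} × {t}, {σ} × {s}, {σ} × {t}, {ξ, ρ} × {s}, {ξ, ρ} × {t}, {ρ} × {s, t}, {ρ, σ} × {s}, {ρ, σ} × {t}, {σ} × {s, t}, {ξ, ρ, σ} × {s}, {ξ, ρ, σ} × {t}, {ρ} × {r, s, t}, {σ} × {r, s, t}, {ξ, ρ} × {s, t}, {ρ, σ} × {s, t}, {ξ, ρ} × {r, s, t}, {ξ, ρ, σ} × {s, t}, {ρ, σ} × {r, s, t}, {ξ, ρ, σ} × {r, s, t}}; |τ_{X×Y}| = 70.

Enumerate products U × V with U ∈ τ_X, V ∈ τ_Y (deduplicated):
  ∅ × ∅ = {} (∅)
  {ρ} × {s} = {(ρ,s)}
  {ρ} × {t} = {(ρ,t)}
  {σ} × {s} = {(σ,s)}
  {σ} × {t} = {(σ,t)}
  {ξ, ρ} × {s} = {(ξ,s), (ρ,s)}
  {ξ, ρ} × {t} = {(ξ,t), (ρ,t)}
  {ρ} × {s, t} = {(ρ,s), (ρ,t)}
  {ρ, σ} × {s} = {(ρ,s), (σ,s)}
  {ρ, σ} × {t} = {(ρ,t), (σ,t)}
  {σ} × {s, t} = {(σ,s), (σ,t)}
  {ξ, ρ, σ} × {s} = {(ξ,s), (ρ,s), (σ,s)}
  {ξ, ρ, σ} × {t} = {(ξ,t), (ρ,t), (σ,t)}
  {ρ} × {r, s, t} = {(ρ,r), (ρ,s), (ρ,t)}
  {σ} × {r, s, t} = {(σ,r), (σ,s), (σ,t)}
  {ξ, ρ} × {s, t} = {(ξ,s), (ξ,t), (ρ,s), (ρ,t)}
  {ρ, σ} × {s, t} = {(ρ,s), (ρ,t), (σ,s), (σ,t)}
  {ξ, ρ} × {r, s, t} = {(ξ,r), (ξ,s), (ξ,t), (ρ,r), (ρ,s), (ρ,t)}
  {ξ, ρ, σ} × {s, t} = {(ξ,s), (ξ,t), (ρ,s), (ρ,t), (σ,s), (σ,t)}
  {ρ, σ} × {r, s, t} = {(ρ,r), (ρ,s), (ρ,t), (σ,r), (σ,s), (σ,t)}
  {ξ, ρ, σ} × {r, s, t} = {(ξ,r), (ξ,s), (ξ,t), (ρ,r), (ρ,s), (ρ,t), (σ,r), (σ,s), (σ,t)}
These 21 distinct sets form the basis B.
Close under arbitrary unions to get τ_{X×Y}; counting gives |τ_{X×Y}| = 70.
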